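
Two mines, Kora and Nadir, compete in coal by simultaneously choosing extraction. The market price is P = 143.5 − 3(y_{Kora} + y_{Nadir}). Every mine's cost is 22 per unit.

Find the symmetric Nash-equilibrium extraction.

13.5

Mine Kora's profit: π = y_{Kora}(143.5 − 3(y_{Kora} + y_{Nadir})) − 22y_{Kora}.
∂π/∂y_{Kora} = 121.5 − 6y_{Kora} − 3y_{Nadir} = 0, so y_{Kora} = 20.25 − 0.5y_{Nadir}.
Setting y_{Kora} = y_{Nadir} in the reaction function: y_{Kora} = 20.25 − 0.5y_{Kora}, so y_{Kora} = 20.25 / 1.5 = 13.5.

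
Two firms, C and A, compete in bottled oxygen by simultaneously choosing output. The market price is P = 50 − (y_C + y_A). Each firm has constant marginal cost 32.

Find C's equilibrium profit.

Firm C's profit: π = y_C(50 − (y_C + y_A)) − 32y_C.
∂π/∂y_C = 18 − 2y_C − y_A = 0, so y_C = 9 − 0.5y_A.
The game is symmetric, so in equilibrium y_A = y_C: the reaction function gives 1.5y_C = 9, hence y_C = 6.
Price P = 50 − 12 = 38.
C's profit: (38 − 32)·6 = 36.

36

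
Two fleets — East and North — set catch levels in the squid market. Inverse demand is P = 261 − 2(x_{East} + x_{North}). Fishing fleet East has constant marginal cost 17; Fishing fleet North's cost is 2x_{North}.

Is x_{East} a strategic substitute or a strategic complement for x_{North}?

strategic substitutes

Fishing fleet East's profit: π = x_{East}(261 − 2(x_{East} + x_{North})) − 17x_{East}.
∂π/∂x_{East} = 244 − 4x_{East} − 2x_{North} = 0, so x_{East} = 61 − 0.5x_{North}.
The best-response slope dx_{East}/dx_{North} = −0.5 < 0: the reaction function is downward-sloping, so the choices are strategic substitutes.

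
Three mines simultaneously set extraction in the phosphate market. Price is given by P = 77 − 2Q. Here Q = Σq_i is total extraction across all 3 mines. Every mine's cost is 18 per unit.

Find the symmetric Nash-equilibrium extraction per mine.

7.375

A representative mine's profit is π_i = q_i(77 − 2Q) − 18q_i, with Q = q_i + Σ_{j≠i} q_j.
First-order condition: 59 − 4q_i − 2Σ_{j≠i} q_j = 0.
With identical mines, set every q_j = q: then 59 − 4q − 4q = 0, i.e. q = 59/8 = 7.375.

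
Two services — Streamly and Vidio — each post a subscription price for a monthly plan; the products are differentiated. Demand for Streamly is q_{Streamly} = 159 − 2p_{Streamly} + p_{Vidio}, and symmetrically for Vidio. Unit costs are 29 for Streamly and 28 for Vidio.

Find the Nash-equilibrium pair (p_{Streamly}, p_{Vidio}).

Streamly's profit: π = (p_{Streamly} − 29)(159 − 2p_{Streamly} + p_{Vidio}).
∂π/∂p_{Streamly} = 217 − 4p_{Streamly} + p_{Vidio} = 0 ⇒ p_{Streamly} = 54.25 + 0.25p_{Vidio}.
Similarly p_{Vidio} = 53.75 + 0.25p_{Streamly}.
Solving the two reaction functions simultaneously: (1 − (0.25)(0.25))p_{Streamly} = 54.25 + 0.25·53.75, so 0.9375p_{Streamly} = 67.6875 and p_{Streamly} = 72.2.
Then p_{Vidio} = 53.75 + 0.25·72.2 = 71.8.

72.2, 71.8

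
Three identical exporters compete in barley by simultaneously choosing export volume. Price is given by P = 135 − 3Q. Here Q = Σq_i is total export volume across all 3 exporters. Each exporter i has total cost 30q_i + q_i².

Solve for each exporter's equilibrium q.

A representative exporter's profit is π_i = q_i(135 − 3Q) − 30q_i − q_i², with Q = q_i + Σ_{j≠i} q_j.
First-order condition: 105 − 8q_i − 3Σ_{j≠i} q_j = 0.
Imposing symmetry (q_j = q for all j) turns Σ_{j≠i} q_j into 2q, so 105 = 14q and q = 7.5.

7.5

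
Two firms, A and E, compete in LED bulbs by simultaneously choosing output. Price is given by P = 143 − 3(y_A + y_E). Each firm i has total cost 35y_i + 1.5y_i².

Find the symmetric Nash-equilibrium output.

9

Firm A's profit: π = y_A(143 − 3(y_A + y_E)) − 35y_A − 1.5y_A².
∂π/∂y_A = 108 − 9y_A − 3y_E = 0, so y_A = 12 − (1/3)y_E.
The game is symmetric, so in equilibrium y_E = y_A: the reaction function gives (4/3)y_A = 12, hence y_A = 9.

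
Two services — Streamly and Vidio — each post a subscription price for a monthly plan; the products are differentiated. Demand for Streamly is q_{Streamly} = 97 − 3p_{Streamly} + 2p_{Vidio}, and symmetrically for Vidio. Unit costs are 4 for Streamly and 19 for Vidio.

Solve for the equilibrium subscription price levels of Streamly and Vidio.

30.0625, 35.6875

Streamly's profit: π = (p_{Streamly} − 4)(97 − 3p_{Streamly} + 2p_{Vidio}).
∂π/∂p_{Streamly} = 109 − 6p_{Streamly} + 2p_{Vidio} = 0 ⇒ p_{Streamly} = 109/6 + (1/3)p_{Vidio}.
Similarly p_{Vidio} = 77/3 + (1/3)p_{Streamly}.
Solving the two reaction functions simultaneously: (1 − (1/3)(1/3))p_{Streamly} = 109/6 + (1/3)·(77/3), so (8/9)p_{Streamly} = 481/18 and p_{Streamly} = 30.0625.
Then p_{Vidio} = 77/3 + (1/3)·30.0625 = 35.6875.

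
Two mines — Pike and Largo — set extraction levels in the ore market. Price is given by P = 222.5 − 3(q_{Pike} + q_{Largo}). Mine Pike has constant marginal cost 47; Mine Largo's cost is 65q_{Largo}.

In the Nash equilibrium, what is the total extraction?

Mine Pike's profit: π = q_{Pike}(222.5 − 3(q_{Pike} + q_{Largo})) − 47q_{Pike}.
∂π/∂q_{Pike} = 175.5 − 6q_{Pike} − 3q_{Largo} = 0, so q_{Pike} = 29.25 − 0.5q_{Largo}.
By the same steps for Largo: q_{Largo} = 26.25 − 0.5q_{Pike}.
Substituting the second reaction function into the first: q_{Pike} = 29.25 − 0.5(26.25 − 0.5q_{Pike}), which gives 0.75q_{Pike} = 16.125 ⇒ q_{Pike} = 21.5.
Then q_{Largo} = 26.25 − 0.5·21.5 = 15.5.
Total extraction: 21.5 + 15.5 = 37.

37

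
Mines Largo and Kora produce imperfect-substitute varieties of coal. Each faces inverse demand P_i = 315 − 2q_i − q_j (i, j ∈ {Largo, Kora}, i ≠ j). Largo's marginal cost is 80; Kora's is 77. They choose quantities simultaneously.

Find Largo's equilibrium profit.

Mine Largo's profit: π = q_{Largo}(315 − 2q_{Largo} − q_{Kora}) − 80q_{Largo}.
∂π/∂q_{Largo} = 235 − 4q_{Largo} − q_{Kora} = 0 ⇒ q_{Largo} = 58.75 − 0.25q_{Kora}.
Similarly q_{Kora} = 59.5 − 0.25q_{Largo}.
Plugging q_{Kora} into Largo's best response: q_{Largo} = 58.75 − 0.25(59.5 − 0.25q_{Largo}) ⇒ 0.9375q_{Largo} = 43.875, so q_{Largo} = 46.8.
Then q_{Kora} = 59.5 − 0.25·46.8 = 47.8.
P_{Largo} = 315 − 2·46.8 − 47.8 = 173.6.
Profit = (173.6 − 80)·46.8 = 4380.48.

4380.48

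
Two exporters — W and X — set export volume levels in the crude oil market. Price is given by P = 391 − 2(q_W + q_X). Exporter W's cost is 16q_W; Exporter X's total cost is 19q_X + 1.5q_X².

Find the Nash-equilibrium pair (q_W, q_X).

78.375, 30.75

Exporter W's profit: π = q_W(391 − 2(q_W + q_X)) − 16q_W.
∂π/∂q_W = 375 − 4q_W − 2q_X = 0, so q_W = 93.75 − 0.5q_X.
For X: ∂π/∂q_X = 372 − 7q_X − 2q_W = 0 ⇒ q_X = 372/7 − (2/7)q_W.
Substituting the second reaction function into the first: q_W = 93.75 − 0.5(372/7 − (2/7)q_W), which gives (6/7)q_W = 1881/28 ⇒ q_W = 78.375.
Then q_X = 372/7 − (2/7)·78.375 = 30.75.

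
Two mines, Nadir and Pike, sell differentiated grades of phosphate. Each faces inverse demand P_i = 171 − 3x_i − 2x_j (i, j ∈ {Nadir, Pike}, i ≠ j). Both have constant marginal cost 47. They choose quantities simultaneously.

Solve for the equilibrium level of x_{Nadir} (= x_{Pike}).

Mine Nadir's profit: π = x_{Nadir}(171 − 3x_{Nadir} − 2x_{Pike}) − 47x_{Nadir}.
∂π/∂x_{Nadir} = 124 − 6x_{Nadir} − 2x_{Pike} = 0 ⇒ x_{Nadir} = 62/3 − (1/3)x_{Pike}.
The game is symmetric, so in equilibrium x_{Pike} = x_{Nadir}: the reaction function gives (4/3)x_{Nadir} = 62/3, hence x_{Nadir} = 15.5.

15.5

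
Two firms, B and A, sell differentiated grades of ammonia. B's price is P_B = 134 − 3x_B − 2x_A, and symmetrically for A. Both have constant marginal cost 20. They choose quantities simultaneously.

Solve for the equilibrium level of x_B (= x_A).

14.25

Firm B's profit: π = x_B(134 − 3x_B − 2x_A) − 20x_B.
∂π/∂x_B = 114 − 6x_B − 2x_A = 0 ⇒ x_B = 19 − (1/3)x_A.
The game is symmetric, so in equilibrium x_A = x_B: the reaction function gives (4/3)x_B = 19, hence x_B = 14.25.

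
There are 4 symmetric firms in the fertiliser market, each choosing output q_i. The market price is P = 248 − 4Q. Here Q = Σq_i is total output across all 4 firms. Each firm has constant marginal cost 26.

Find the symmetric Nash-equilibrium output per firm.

11.1

A representative firm's profit is π_i = q_i(248 − 4Q) − 26q_i, with Q = q_i + Σ_{j≠i} q_j.
First-order condition: 222 − 8q_i − 4Σ_{j≠i} q_j = 0.
With identical firms, set every q_j = q: then 222 − 8q − 12q = 0, i.e. q = 222/20 = 11.1.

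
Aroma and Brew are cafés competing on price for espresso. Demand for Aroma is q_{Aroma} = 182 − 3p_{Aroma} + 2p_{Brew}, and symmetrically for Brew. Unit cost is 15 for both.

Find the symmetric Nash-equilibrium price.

Aroma's profit: π = (p_{Aroma} − 15)(182 − 3p_{Aroma} + 2p_{Brew}).
∂π/∂p_{Aroma} = 227 − 6p_{Aroma} + 2p_{Brew} = 0 ⇒ p_{Aroma} = 227/6 + (1/3)p_{Brew}.
The game is symmetric, so in equilibrium p_{Brew} = p_{Aroma}: the reaction function gives (2/3)p_{Aroma} = 227/6, hence p_{Aroma} = 56.75.

56.75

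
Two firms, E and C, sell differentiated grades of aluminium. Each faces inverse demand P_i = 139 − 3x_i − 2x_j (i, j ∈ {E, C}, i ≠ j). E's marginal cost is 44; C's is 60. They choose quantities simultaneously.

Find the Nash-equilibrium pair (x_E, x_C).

12.875, 8.875

Firm E's profit: π = x_E(139 − 3x_E − 2x_C) − 44x_E.
∂π/∂x_E = 95 − 6x_E − 2x_C = 0 ⇒ x_E = 95/6 − (1/3)x_C.
Similarly x_C = 79/6 − (1/3)x_E.
Substituting the second reaction function into the first: x_E = 95/6 − (1/3)(79/6 − (1/3)x_E), which gives (8/9)x_E = 103/9 ⇒ x_E = 12.875.
Then x_C = 79/6 − (1/3)·12.875 = 8.875.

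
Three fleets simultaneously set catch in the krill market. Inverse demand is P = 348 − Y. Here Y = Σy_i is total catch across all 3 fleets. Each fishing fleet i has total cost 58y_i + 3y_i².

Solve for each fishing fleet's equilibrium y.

29

A representative fishing fleet's profit is π_i = y_i(348 − Y) − 58y_i − 3y_i², with Y = y_i + Σ_{j≠i} y_j.
First-order condition: 290 − 8y_i − Σ_{j≠i} y_j = 0.
With identical fishing fleets, set every y_j = y: then 290 − 8y − 2y = 0, i.e. y = 290/10 = 29.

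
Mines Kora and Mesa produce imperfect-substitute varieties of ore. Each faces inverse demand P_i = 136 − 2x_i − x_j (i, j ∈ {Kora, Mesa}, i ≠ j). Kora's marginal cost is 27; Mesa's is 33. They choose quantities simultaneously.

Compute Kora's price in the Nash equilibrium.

71.4

Mine Kora's profit: π = x_{Kora}(136 − 2x_{Kora} − x_{Mesa}) − 27x_{Kora}.
∂π/∂x_{Kora} = 109 − 4x_{Kora} − x_{Mesa} = 0 ⇒ x_{Kora} = 27.25 − 0.25x_{Mesa}.
Similarly x_{Mesa} = 25.75 − 0.25x_{Kora}.
Plugging x_{Mesa} into Kora's best response: x_{Kora} = 27.25 − 0.25(25.75 − 0.25x_{Kora}) ⇒ 0.9375x_{Kora} = 20.8125, so x_{Kora} = 22.2.
Then x_{Mesa} = 25.75 − 0.25·22.2 = 20.2.
P_{Kora} = 136 − 2·22.2 − 20.2 = 71.4.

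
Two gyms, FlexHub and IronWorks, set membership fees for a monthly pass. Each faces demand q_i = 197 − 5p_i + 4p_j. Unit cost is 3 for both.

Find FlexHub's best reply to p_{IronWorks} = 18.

FlexHub's profit: π = (p_{FlexHub} − 3)(197 − 5p_{FlexHub} + 4p_{IronWorks}).
∂π/∂p_{FlexHub} = 212 − 10p_{FlexHub} + 4p_{IronWorks} = 0 ⇒ p_{FlexHub} = 21.2 + 0.4p_{IronWorks}.
At p_{IronWorks} = 18: p_{FlexHub} = 21.2 + 0.4·18 = 28.4.

28.4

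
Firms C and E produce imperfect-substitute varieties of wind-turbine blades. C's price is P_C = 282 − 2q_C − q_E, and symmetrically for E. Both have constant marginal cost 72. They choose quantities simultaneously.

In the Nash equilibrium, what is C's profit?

3528

Firm C's profit: π = q_C(282 − 2q_C − q_E) − 72q_C.
∂π/∂q_C = 210 − 4q_C − q_E = 0 ⇒ q_C = 52.5 − 0.25q_E.
The game is symmetric, so in equilibrium q_E = q_C: the reaction function gives 1.25q_C = 52.5, hence q_C = 42.
P_C = 282 − 2·42 − 42 = 156.
Profit = (156 − 72)·42 = 3528.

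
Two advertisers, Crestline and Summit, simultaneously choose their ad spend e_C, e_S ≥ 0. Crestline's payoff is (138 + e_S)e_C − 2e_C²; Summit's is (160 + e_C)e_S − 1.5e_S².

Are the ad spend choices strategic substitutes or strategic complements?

Expanding Crestline's payoff: 138e_C + e_Se_C − 2e_C².
∂π/∂e_C = 138 + e_S − 4e_C = 0, so e_C = 34.5 + 0.25e_S.
The best-response slope de_C/de_S = 0.25 > 0: the reaction function is upward-sloping, so the choices are strategic complements.

strategic complements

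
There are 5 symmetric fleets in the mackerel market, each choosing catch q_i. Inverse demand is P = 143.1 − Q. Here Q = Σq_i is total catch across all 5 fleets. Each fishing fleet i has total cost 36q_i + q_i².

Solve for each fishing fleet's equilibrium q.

13.3875

A representative fishing fleet's profit is π_i = q_i(143.1 − Q) − 36q_i − q_i², with Q = q_i + Σ_{j≠i} q_j.
First-order condition: 107.1 − 4q_i − Σ_{j≠i} q_j = 0.
In a symmetric equilibrium every fishing fleet chooses the same q, so Σ_{j≠i} q_j = 4q. The condition becomes 107.1 − 8q = 0, giving q = 107.1/8 = 13.3875.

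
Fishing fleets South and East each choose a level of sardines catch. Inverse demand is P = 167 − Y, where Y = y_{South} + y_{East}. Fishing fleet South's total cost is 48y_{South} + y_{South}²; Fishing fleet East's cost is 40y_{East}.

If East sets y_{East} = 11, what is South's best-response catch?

27

Fishing fleet South's profit: π = y_{South}(167 − (y_{South} + y_{East})) − 48y_{South} − y_{South}².
∂π/∂y_{South} = 119 − 4y_{South} − y_{East} = 0, so y_{South} = 29.75 − 0.25y_{East}.
At y_{East} = 11: y_{South} = 29.75 − 0.25·11 = 27.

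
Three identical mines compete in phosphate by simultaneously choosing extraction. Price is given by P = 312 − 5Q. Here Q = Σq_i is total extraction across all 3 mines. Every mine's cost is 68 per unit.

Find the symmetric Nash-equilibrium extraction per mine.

A representative mine's profit is π_i = q_i(312 − 5Q) − 68q_i, with Q = q_i + Σ_{j≠i} q_j.
First-order condition: 244 − 10q_i − 5Σ_{j≠i} q_j = 0.
In a symmetric equilibrium every mine chooses the same q, so Σ_{j≠i} q_j = 2q. The condition becomes 244 − 20q = 0, giving q = 244/20 = 12.2.

12.2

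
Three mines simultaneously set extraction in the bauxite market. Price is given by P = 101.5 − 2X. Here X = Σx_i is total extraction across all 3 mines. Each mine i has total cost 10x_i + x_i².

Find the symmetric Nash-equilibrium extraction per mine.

A representative mine's profit is π_i = x_i(101.5 − 2X) − 10x_i − x_i², with X = x_i + Σ_{j≠i} x_j.
First-order condition: 91.5 − 6x_i − 2Σ_{j≠i} x_j = 0.
With identical mines, set every x_j = x: then 91.5 − 6x − 4x = 0, i.e. x = 91.5/10 = 9.15.

9.15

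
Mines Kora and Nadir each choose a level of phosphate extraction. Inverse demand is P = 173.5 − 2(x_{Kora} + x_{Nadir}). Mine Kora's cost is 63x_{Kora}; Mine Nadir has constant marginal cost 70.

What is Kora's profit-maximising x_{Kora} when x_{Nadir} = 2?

Mine Kora's profit: π = x_{Kora}(173.5 − 2(x_{Kora} + x_{Nadir})) − 63x_{Kora}.
∂π/∂x_{Kora} = 110.5 − 4x_{Kora} − 2x_{Nadir} = 0, so x_{Kora} = 27.625 − 0.5x_{Nadir}.
At x_{Nadir} = 2: x_{Kora} = 27.625 − 0.5·2 = 26.625.

26.625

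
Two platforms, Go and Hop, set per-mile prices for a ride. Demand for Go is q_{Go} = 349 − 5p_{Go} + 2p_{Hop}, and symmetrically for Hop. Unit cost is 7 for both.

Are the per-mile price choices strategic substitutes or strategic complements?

strategic complements

Go's profit: π = (p_{Go} − 7)(349 − 5p_{Go} + 2p_{Hop}).
∂π/∂p_{Go} = 384 − 10p_{Go} + 2p_{Hop} = 0 ⇒ p_{Go} = 38.4 + 0.2p_{Hop}.
The best-response slope dp_{Go}/dp_{Hop} = 0.2 > 0: the reaction function is upward-sloping, so the choices are strategic complements.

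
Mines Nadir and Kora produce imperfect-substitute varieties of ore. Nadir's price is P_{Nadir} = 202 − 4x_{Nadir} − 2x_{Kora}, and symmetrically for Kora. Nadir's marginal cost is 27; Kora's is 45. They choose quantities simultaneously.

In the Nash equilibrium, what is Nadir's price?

Mine Nadir's profit: π = x_{Nadir}(202 − 4x_{Nadir} − 2x_{Kora}) − 27x_{Nadir}.
∂π/∂x_{Nadir} = 175 − 8x_{Nadir} − 2x_{Kora} = 0 ⇒ x_{Nadir} = 21.875 − 0.25x_{Kora}.
Similarly x_{Kora} = 19.625 − 0.25x_{Nadir}.
Substituting the second reaction function into the first: x_{Nadir} = 21.875 − 0.25(19.625 − 0.25x_{Nadir}), which gives 0.9375x_{Nadir} = 543/32 ⇒ x_{Nadir} = 18.1.
Then x_{Kora} = 19.625 − 0.25·18.1 = 15.1.
P_{Nadir} = 202 − 4·18.1 − 2·15.1 = 99.4.

99.4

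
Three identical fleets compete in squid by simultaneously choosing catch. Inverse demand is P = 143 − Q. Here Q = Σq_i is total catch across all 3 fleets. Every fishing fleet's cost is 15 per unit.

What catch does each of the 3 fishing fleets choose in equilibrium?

32

A representative fishing fleet's profit is π_i = q_i(143 − Q) − 15q_i, with Q = q_i + Σ_{j≠i} q_j.
First-order condition: 128 − 2q_i − Σ_{j≠i} q_j = 0.
In a symmetric equilibrium every fishing fleet chooses the same q, so Σ_{j≠i} q_j = 2q. The condition becomes 128 − 4q = 0, giving q = 128/4 = 32.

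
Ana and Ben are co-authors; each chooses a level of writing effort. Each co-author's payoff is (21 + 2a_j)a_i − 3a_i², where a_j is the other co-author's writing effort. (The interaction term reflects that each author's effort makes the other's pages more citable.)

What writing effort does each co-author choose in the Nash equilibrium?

Ana's payoff is (21 + 2a_B)a_A − 3a_A².
∂π/∂a_A = 21 + 2a_B − 6a_A = 0, so a_A = 3.5 + (1/3)a_B.
The game is symmetric, so in equilibrium a_B = a_A: the reaction function gives (2/3)a_A = 3.5, hence a_A = 5.25.

5.25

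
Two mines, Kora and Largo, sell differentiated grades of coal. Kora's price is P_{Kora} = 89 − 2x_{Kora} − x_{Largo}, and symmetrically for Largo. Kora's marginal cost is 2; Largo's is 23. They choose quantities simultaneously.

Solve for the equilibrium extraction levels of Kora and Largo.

18.8, 11.8

Mine Kora's profit: π = x_{Kora}(89 − 2x_{Kora} − x_{Largo}) − 2x_{Kora}.
∂π/∂x_{Kora} = 87 − 4x_{Kora} − x_{Largo} = 0 ⇒ x_{Kora} = 21.75 − 0.25x_{Largo}.
Similarly x_{Largo} = 16.5 − 0.25x_{Kora}.
Substituting the second reaction function into the first: x_{Kora} = 21.75 − 0.25(16.5 − 0.25x_{Kora}), which gives 0.9375x_{Kora} = 17.625 ⇒ x_{Kora} = 18.8.
Then x_{Largo} = 16.5 − 0.25·18.8 = 11.8.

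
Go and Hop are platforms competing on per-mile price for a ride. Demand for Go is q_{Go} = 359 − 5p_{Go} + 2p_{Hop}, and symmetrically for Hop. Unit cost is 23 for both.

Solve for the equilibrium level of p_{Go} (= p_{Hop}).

Go's profit: π = (p_{Go} − 23)(359 − 5p_{Go} + 2p_{Hop}).
∂π/∂p_{Go} = 474 − 10p_{Go} + 2p_{Hop} = 0 ⇒ p_{Go} = 47.4 + 0.2p_{Hop}.
Setting p_{Go} = p_{Hop} in the reaction function: p_{Go} = 47.4 + 0.2p_{Go}, so p_{Go} = 47.4 / 0.8 = 59.25.

59.25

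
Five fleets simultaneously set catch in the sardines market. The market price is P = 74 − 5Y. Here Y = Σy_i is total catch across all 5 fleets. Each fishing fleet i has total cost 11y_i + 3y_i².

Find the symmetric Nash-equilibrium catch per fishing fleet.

A representative fishing fleet's profit is π_i = y_i(74 − 5Y) − 11y_i − 3y_i², with Y = y_i + Σ_{j≠i} y_j.
First-order condition: 63 − 16y_i − 5Σ_{j≠i} y_j = 0.
With identical fishing fleets, set every y_j = y: then 63 − 16y − 20y = 0, i.e. y = 63/36 = 1.75.

1.75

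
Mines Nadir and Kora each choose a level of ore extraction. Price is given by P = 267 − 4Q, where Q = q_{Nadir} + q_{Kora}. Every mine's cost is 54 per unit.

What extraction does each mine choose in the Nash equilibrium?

17.75

Mine Nadir's profit: π = q_{Nadir}(267 − 4(q_{Nadir} + q_{Kora})) − 54q_{Nadir}.
∂π/∂q_{Nadir} = 213 − 8q_{Nadir} − 4q_{Kora} = 0, so q_{Nadir} = 26.625 − 0.5q_{Kora}.
The game is symmetric, so in equilibrium q_{Kora} = q_{Nadir}: the reaction function gives 1.5q_{Nadir} = 26.625, hence q_{Nadir} = 17.75.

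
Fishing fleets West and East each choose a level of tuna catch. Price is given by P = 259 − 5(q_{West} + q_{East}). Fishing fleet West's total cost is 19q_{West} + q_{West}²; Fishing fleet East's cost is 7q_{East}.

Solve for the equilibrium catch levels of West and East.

12, 19.2

Fishing fleet West's profit: π = q_{West}(259 − 5(q_{West} + q_{East})) − 19q_{West} − q_{West}².
∂π/∂q_{West} = 240 − 12q_{West} − 5q_{East} = 0, so q_{West} = 20 − (5/12)q_{East}.
For East: ∂π/∂q_{East} = 252 − 10q_{East} − 5q_{West} = 0 ⇒ q_{East} = 25.2 − 0.5q_{West}.
Solving the two reaction functions simultaneously: (1 − (−5/12)(−0.5))q_{West} = 20 − (5/12)·25.2, so (19/24)q_{West} = 9.5 and q_{West} = 12.
Then q_{East} = 25.2 − 0.5·12 = 19.2.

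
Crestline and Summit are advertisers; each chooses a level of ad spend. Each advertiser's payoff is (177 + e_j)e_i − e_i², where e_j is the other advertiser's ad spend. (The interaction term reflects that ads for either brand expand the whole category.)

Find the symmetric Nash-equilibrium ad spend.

Crestline's payoff is (177 + e_S)e_C − e_C².
∂π/∂e_C = 177 + e_S − 2e_C = 0, so e_C = 88.5 + 0.5e_S.
The game is symmetric, so in equilibrium e_S = e_C: the reaction function gives 0.5e_C = 88.5, hence e_C = 177.

177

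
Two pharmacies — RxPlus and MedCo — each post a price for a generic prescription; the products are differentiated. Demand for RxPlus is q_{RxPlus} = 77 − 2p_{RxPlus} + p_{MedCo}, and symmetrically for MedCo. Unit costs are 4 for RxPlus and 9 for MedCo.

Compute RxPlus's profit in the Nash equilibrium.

1250

RxPlus's profit: π = (p_{RxPlus} − 4)(77 − 2p_{RxPlus} + p_{MedCo}).
∂π/∂p_{RxPlus} = 85 − 4p_{RxPlus} + p_{MedCo} = 0 ⇒ p_{RxPlus} = 21.25 + 0.25p_{MedCo}.
Similarly p_{MedCo} = 23.75 + 0.25p_{RxPlus}.
Solving the two reaction functions simultaneously: (1 − (0.25)(0.25))p_{RxPlus} = 21.25 + 0.25·23.75, so 0.9375p_{RxPlus} = 27.1875 and p_{RxPlus} = 29.
Then p_{MedCo} = 23.75 + 0.25·29 = 31.
q_{RxPlus} = 77 − 2·29 + 31 = 50.
Profit = (29 − 4)·50 = 1250.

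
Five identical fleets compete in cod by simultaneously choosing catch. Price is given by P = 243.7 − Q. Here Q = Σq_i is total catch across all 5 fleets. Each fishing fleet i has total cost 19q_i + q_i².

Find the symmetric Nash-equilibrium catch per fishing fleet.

A representative fishing fleet's profit is π_i = q_i(243.7 − Q) − 19q_i − q_i², with Q = q_i + Σ_{j≠i} q_j.
First-order condition: 224.7 − 4q_i − Σ_{j≠i} q_j = 0.
Imposing symmetry (q_j = q for all j) turns Σ_{j≠i} q_j into 4q, so 224.7 = 8q and q = 28.0875.

28.0875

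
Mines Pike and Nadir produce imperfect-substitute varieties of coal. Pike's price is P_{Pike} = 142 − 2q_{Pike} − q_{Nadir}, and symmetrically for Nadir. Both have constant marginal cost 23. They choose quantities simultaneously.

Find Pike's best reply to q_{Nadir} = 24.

23.75

Mine Pike's profit: π = q_{Pike}(142 − 2q_{Pike} − q_{Nadir}) − 23q_{Pike}.
∂π/∂q_{Pike} = 119 − 4q_{Pike} − q_{Nadir} = 0 ⇒ q_{Pike} = 29.75 − 0.25q_{Nadir}.
At q_{Nadir} = 24: q_{Pike} = 29.75 − 0.25·24 = 23.75.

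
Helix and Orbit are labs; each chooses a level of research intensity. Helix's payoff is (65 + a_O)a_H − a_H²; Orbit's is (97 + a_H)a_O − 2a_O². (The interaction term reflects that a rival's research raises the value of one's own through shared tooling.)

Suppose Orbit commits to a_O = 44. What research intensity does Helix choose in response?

Expanding Helix's payoff: 65a_H + a_Oa_H − a_H².
∂π/∂a_H = 65 + a_O − 2a_H = 0, so a_H = 32.5 + 0.5a_O.
At a_O = 44: a_H = 32.5 + 0.5·44 = 54.5.

54.5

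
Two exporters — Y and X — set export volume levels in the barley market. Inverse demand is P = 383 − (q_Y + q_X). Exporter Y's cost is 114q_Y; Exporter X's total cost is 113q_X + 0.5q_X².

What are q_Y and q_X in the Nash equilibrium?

Exporter Y's profit: π = q_Y(383 − (q_Y + q_X)) − 114q_Y.
∂π/∂q_Y = 269 − 2q_Y − q_X = 0, so q_Y = 134.5 − 0.5q_X.
For X: ∂π/∂q_X = 270 − 3q_X − q_Y = 0 ⇒ q_X = 90 − (1/3)q_Y.
Substituting the second reaction function into the first: q_Y = 134.5 − 0.5(90 − (1/3)q_Y), which gives (5/6)q_Y = 89.5 ⇒ q_Y = 107.4.
Then q_X = 90 − (1/3)·107.4 = 54.2.

107.4, 54.2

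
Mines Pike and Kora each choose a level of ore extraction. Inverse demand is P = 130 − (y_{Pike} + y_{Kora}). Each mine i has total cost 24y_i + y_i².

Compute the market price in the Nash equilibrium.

87.6

Mine Pike's profit: π = y_{Pike}(130 − (y_{Pike} + y_{Kora})) − 24y_{Pike} − y_{Pike}².
∂π/∂y_{Pike} = 106 − 4y_{Pike} − y_{Kora} = 0, so y_{Pike} = 26.5 − 0.25y_{Kora}.
The game is symmetric, so in equilibrium y_{Kora} = y_{Pike}: the reaction function gives 1.25y_{Pike} = 26.5, hence y_{Pike} = 21.2.
Equilibrium price: P = 130 − 42.4 = 87.6.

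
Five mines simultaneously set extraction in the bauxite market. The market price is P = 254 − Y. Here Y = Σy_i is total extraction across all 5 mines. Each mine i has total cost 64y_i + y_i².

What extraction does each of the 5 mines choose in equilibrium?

A representative mine's profit is π_i = y_i(254 − Y) − 64y_i − y_i², with Y = y_i + Σ_{j≠i} y_j.
First-order condition: 190 − 4y_i − Σ_{j≠i} y_j = 0.
Imposing symmetry (y_j = y for all j) turns Σ_{j≠i} y_j into 4y, so 190 = 8y and y = 23.75.

23.75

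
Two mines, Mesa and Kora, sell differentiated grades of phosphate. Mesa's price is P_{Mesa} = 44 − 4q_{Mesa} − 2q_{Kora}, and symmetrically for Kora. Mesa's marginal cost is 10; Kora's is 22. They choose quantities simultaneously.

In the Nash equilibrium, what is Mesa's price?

25.2

Mine Mesa's profit: π = q_{Mesa}(44 − 4q_{Mesa} − 2q_{Kora}) − 10q_{Mesa}.
∂π/∂q_{Mesa} = 34 − 8q_{Mesa} − 2q_{Kora} = 0 ⇒ q_{Mesa} = 4.25 − 0.25q_{Kora}.
Similarly q_{Kora} = 2.75 − 0.25q_{Mesa}.
Substituting the second reaction function into the first: q_{Mesa} = 4.25 − 0.25(2.75 − 0.25q_{Mesa}), which gives 0.9375q_{Mesa} = 3.5625 ⇒ q_{Mesa} = 3.8.
Then q_{Kora} = 2.75 − 0.25·3.8 = 1.8.
P_{Mesa} = 44 − 4·3.8 − 2·1.8 = 25.2.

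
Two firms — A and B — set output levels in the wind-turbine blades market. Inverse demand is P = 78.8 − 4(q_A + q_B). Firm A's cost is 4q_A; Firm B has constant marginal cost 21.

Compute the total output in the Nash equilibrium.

Firm A's profit: π = q_A(78.8 − 4(q_A + q_B)) − 4q_A.
∂π/∂q_A = 74.8 − 8q_A − 4q_B = 0, so q_A = 9.35 − 0.5q_B.
By the same steps for B: q_B = 7.225 − 0.5q_A.
Solving the two reaction functions simultaneously: (1 − (−0.5)(−0.5))q_A = 9.35 − 0.5·7.225, so 0.75q_A = 5.7375 and q_A = 7.65.
Then q_B = 7.225 − 0.5·7.65 = 3.4.
Total output: 7.65 + 3.4 = 11.05.

11.05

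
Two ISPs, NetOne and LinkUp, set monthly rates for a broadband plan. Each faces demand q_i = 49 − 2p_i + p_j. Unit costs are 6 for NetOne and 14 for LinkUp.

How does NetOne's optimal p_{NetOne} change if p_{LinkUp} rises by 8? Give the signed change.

NetOne's profit: π = (p_{NetOne} − 6)(49 − 2p_{NetOne} + p_{LinkUp}).
∂π/∂p_{NetOne} = 61 − 4p_{NetOne} + p_{LinkUp} = 0 ⇒ p_{NetOne} = 15.25 + 0.25p_{LinkUp}.
The reaction-function slope is 0.25, so an 8-unit rise in p_{LinkUp} moves p_{NetOne} by 0.25 × 8 = 2. NetOne's best response rises — the actions are strategic complements.

2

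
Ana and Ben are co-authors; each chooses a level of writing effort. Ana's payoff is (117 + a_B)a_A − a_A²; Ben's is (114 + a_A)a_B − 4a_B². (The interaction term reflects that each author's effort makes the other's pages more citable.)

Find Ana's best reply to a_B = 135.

126

Expanding Ana's payoff: 117a_A + a_Ba_A − a_A².
∂π/∂a_A = 117 + a_B − 2a_A = 0, so a_A = 58.5 + 0.5a_B.
At a_B = 135: a_A = 58.5 + 0.5·135 = 126.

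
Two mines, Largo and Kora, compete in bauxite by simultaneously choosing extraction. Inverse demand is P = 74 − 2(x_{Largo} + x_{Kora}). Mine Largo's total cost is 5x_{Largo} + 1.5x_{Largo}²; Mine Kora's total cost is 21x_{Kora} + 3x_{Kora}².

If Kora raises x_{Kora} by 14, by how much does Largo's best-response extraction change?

-4

Mine Largo's profit: π = x_{Largo}(74 − 2(x_{Largo} + x_{Kora})) − 5x_{Largo} − 1.5x_{Largo}².
∂π/∂x_{Largo} = 69 − 7x_{Largo} − 2x_{Kora} = 0, so x_{Largo} = 69/7 − (2/7)x_{Kora}.
The reaction-function slope is −2/7, so a 14-unit rise in x_{Kora} moves x_{Largo} by −2/7 × 14 = −4. Largo's best response falls — the actions are strategic substitutes.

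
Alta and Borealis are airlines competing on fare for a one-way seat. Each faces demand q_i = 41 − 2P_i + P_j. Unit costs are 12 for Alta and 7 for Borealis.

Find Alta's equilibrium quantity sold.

18

Alta's profit: π = (P_{Alta} − 12)(41 − 2P_{Alta} + P_{Borealis}).
∂π/∂P_{Alta} = 65 − 4P_{Alta} + P_{Borealis} = 0 ⇒ P_{Alta} = 16.25 + 0.25P_{Borealis}.
Similarly P_{Borealis} = 13.75 + 0.25P_{Alta}.
Substituting the second reaction function into the first: P_{Alta} = 16.25 + 0.25(13.75 + 0.25P_{Alta}), which gives 0.9375P_{Alta} = 19.6875 ⇒ P_{Alta} = 21.
Then P_{Borealis} = 13.75 + 0.25·21 = 19.
q_{Alta} = 41 − 2·21 + 19 = 18.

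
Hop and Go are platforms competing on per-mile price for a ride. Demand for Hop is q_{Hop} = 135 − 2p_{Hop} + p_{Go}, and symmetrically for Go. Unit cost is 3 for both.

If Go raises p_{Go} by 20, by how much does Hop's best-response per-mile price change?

Hop's profit: π = (p_{Hop} − 3)(135 − 2p_{Hop} + p_{Go}).
∂π/∂p_{Hop} = 141 − 4p_{Hop} + p_{Go} = 0 ⇒ p_{Hop} = 35.25 + 0.25p_{Go}.
The reaction-function slope is 0.25, so a 20-unit rise in p_{Go} moves p_{Hop} by 0.25 × 20 = 5. Hop's best response rises — the actions are strategic complements.

5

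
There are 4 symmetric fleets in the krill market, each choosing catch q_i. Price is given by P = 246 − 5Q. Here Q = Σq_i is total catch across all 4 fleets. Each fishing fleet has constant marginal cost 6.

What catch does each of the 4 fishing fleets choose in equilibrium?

A representative fishing fleet's profit is π_i = q_i(246 − 5Q) − 6q_i, with Q = q_i + Σ_{j≠i} q_j.
First-order condition: 240 − 10q_i − 5Σ_{j≠i} q_j = 0.
With identical fishing fleets, set every q_j = q: then 240 − 10q − 15q = 0, i.e. q = 240/25 = 9.6.

9.6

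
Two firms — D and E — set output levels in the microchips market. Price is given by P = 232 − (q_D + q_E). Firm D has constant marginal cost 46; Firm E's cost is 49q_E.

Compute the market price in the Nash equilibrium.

Firm D's profit: π = q_D(232 − (q_D + q_E)) − 46q_D.
∂π/∂q_D = 186 − 2q_D − q_E = 0, so q_D = 93 − 0.5q_E.
By the same steps for E: q_E = 91.5 − 0.5q_D.
Plugging q_E into D's best response: q_D = 93 − 0.5(91.5 − 0.5q_D) ⇒ 0.75q_D = 47.25, so q_D = 63.
Then q_E = 91.5 − 0.5·63 = 60.
Equilibrium price: P = 232 − 123 = 109.

109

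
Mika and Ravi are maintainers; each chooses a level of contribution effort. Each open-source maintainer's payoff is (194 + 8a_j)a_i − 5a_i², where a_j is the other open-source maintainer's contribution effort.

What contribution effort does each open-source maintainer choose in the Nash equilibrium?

97

Mika's payoff is (194 + 8a_R)a_M − 5a_M².
∂π/∂a_M = 194 + 8a_R − 10a_M = 0, so a_M = 19.4 + 0.8a_R.
The game is symmetric, so in equilibrium a_R = a_M: the reaction function gives 0.2a_M = 19.4, hence a_M = 97.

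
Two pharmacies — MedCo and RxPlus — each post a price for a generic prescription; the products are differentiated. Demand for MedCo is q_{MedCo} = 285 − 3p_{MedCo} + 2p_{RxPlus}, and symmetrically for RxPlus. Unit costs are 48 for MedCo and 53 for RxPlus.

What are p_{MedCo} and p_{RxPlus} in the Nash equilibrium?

108.1875, 110.0625

MedCo's profit: π = (p_{MedCo} − 48)(285 − 3p_{MedCo} + 2p_{RxPlus}).
∂π/∂p_{MedCo} = 429 − 6p_{MedCo} + 2p_{RxPlus} = 0 ⇒ p_{MedCo} = 71.5 + (1/3)p_{RxPlus}.
Similarly p_{RxPlus} = 74 + (1/3)p_{MedCo}.
Plugging p_{RxPlus} into MedCo's best response: p_{MedCo} = 71.5 + (1/3)(74 + (1/3)p_{MedCo}) ⇒ (8/9)p_{MedCo} = 577/6, so p_{MedCo} = 108.1875.
Then p_{RxPlus} = 74 + (1/3)·108.1875 = 110.0625.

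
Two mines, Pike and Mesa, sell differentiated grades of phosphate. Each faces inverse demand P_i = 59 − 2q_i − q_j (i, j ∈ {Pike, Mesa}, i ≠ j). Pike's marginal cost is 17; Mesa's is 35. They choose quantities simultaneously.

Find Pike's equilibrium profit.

Mine Pike's profit: π = q_{Pike}(59 − 2q_{Pike} − q_{Mesa}) − 17q_{Pike}.
∂π/∂q_{Pike} = 42 − 4q_{Pike} − q_{Mesa} = 0 ⇒ q_{Pike} = 10.5 − 0.25q_{Mesa}.
Similarly q_{Mesa} = 6 − 0.25q_{Pike}.
Substituting the second reaction function into the first: q_{Pike} = 10.5 − 0.25(6 − 0.25q_{Pike}), which gives 0.9375q_{Pike} = 9 ⇒ q_{Pike} = 9.6.
Then q_{Mesa} = 6 − 0.25·9.6 = 3.6.
P_{Pike} = 59 − 2·9.6 − 3.6 = 36.2.
Profit = (36.2 − 17)·9.6 = 184.32.

184.32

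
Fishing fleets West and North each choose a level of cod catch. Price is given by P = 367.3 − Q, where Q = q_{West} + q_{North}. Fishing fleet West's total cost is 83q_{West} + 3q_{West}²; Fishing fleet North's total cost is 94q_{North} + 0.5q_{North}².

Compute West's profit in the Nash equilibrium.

2540.16

Fishing fleet West's profit: π = q_{West}(367.3 − (q_{West} + q_{North})) − 83q_{West} − 3q_{West}².
∂π/∂q_{West} = 284.3 − 8q_{West} − q_{North} = 0, so q_{West} = 35.5375 − 0.125q_{North}.
For North: ∂π/∂q_{North} = 273.3 − 3q_{North} − q_{West} = 0 ⇒ q_{North} = 91.1 − (1/3)q_{West}.
Solving the two reaction functions simultaneously: (1 − (−0.125)(−1/3))q_{West} = 35.5375 − 0.125·91.1, so (23/24)q_{West} = 24.15 and q_{West} = 25.2.
Then q_{North} = 91.1 − (1/3)·25.2 = 82.7.
Price P = 367.3 − 107.9 = 259.4.
West's profit: (259.4 − 83)·25.2 − 3(25.2)² = 2540.16.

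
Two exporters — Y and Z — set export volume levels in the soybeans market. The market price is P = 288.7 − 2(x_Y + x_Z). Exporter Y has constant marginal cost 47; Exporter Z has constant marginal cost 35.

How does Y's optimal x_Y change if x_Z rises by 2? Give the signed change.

-1

Exporter Y's profit: π = x_Y(288.7 − 2(x_Y + x_Z)) − 47x_Y.
∂π/∂x_Y = 241.7 − 4x_Y − 2x_Z = 0, so x_Y = 60.425 − 0.5x_Z.
The reaction-function slope is −0.5, so a 2-unit rise in x_Z moves x_Y by −0.5 × 2 = −1. Y's best response falls — the actions are strategic substitutes.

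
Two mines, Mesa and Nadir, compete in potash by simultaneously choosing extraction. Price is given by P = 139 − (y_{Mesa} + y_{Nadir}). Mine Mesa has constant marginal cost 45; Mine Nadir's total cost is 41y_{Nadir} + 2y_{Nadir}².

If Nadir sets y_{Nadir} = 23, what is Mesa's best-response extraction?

Mine Mesa's profit: π = y_{Mesa}(139 − (y_{Mesa} + y_{Nadir})) − 45y_{Mesa}.
∂π/∂y_{Mesa} = 94 − 2y_{Mesa} − y_{Nadir} = 0, so y_{Mesa} = 47 − 0.5y_{Nadir}.
At y_{Nadir} = 23: y_{Mesa} = 47 − 0.5·23 = 35.5.

35.5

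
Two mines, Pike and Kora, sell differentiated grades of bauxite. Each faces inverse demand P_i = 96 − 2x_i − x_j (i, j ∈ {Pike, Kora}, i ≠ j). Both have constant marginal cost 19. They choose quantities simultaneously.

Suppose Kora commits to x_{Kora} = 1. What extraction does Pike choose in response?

19

Mine Pike's profit: π = x_{Pike}(96 − 2x_{Pike} − x_{Kora}) − 19x_{Pike}.
∂π/∂x_{Pike} = 77 − 4x_{Pike} − x_{Kora} = 0 ⇒ x_{Pike} = 19.25 − 0.25x_{Kora}.
At x_{Kora} = 1: x_{Pike} = 19.25 − 0.25·1 = 19.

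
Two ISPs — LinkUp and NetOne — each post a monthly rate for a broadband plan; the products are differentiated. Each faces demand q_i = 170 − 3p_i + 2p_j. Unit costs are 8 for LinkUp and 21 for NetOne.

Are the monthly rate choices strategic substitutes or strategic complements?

strategic complements

LinkUp's profit: π = (p_{LinkUp} − 8)(170 − 3p_{LinkUp} + 2p_{NetOne}).
∂π/∂p_{LinkUp} = 194 − 6p_{LinkUp} + 2p_{NetOne} = 0 ⇒ p_{LinkUp} = 97/3 + (1/3)p_{NetOne}.
The best-response slope dp_{LinkUp}/dp_{NetOne} = 1/3 > 0: the reaction function is upward-sloping, so the choices are strategic complements.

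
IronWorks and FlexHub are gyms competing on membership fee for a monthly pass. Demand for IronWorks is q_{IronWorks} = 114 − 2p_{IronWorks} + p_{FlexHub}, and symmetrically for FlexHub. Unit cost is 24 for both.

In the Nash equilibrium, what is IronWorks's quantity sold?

60

IronWorks's profit: π = (p_{IronWorks} − 24)(114 − 2p_{IronWorks} + p_{FlexHub}).
∂π/∂p_{IronWorks} = 162 − 4p_{IronWorks} + p_{FlexHub} = 0 ⇒ p_{IronWorks} = 40.5 + 0.25p_{FlexHub}.
By symmetry p_{FlexHub} = p_{IronWorks}; substituting into the reaction function, 0.75p_{IronWorks} = 40.5 and p_{IronWorks} = 54.
q_{IronWorks} = 114 − 2·54 + 54 = 60.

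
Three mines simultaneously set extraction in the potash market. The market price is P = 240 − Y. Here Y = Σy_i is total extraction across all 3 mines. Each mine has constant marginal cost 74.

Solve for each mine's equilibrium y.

A representative mine's profit is π_i = y_i(240 − Y) − 74y_i, with Y = y_i + Σ_{j≠i} y_j.
First-order condition: 166 − 2y_i − Σ_{j≠i} y_j = 0.
With identical mines, set every y_j = y: then 166 − 2y − 2y = 0, i.e. y = 166/4 = 41.5.

41.5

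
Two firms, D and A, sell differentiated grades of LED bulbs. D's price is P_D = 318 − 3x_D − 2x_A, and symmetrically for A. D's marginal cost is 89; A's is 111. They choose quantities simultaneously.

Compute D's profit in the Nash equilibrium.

2700

Firm D's profit: π = x_D(318 − 3x_D − 2x_A) − 89x_D.
∂π/∂x_D = 229 − 6x_D − 2x_A = 0 ⇒ x_D = 229/6 − (1/3)x_A.
Similarly x_A = 34.5 − (1/3)x_D.
Solving the two reaction functions simultaneously: (1 − (−1/3)(−1/3))x_D = 229/6 − (1/3)·34.5, so (8/9)x_D = 80/3 and x_D = 30.
Then x_A = 34.5 − (1/3)·30 = 24.5.
P_D = 318 − 3·30 − 2·24.5 = 179.
Profit = (179 − 89)·30 = 2700.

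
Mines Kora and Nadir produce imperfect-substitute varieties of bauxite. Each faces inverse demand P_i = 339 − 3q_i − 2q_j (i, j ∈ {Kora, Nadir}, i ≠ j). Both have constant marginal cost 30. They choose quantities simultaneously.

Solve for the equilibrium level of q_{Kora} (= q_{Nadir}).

Mine Kora's profit: π = q_{Kora}(339 − 3q_{Kora} − 2q_{Nadir}) − 30q_{Kora}.
∂π/∂q_{Kora} = 309 − 6q_{Kora} − 2q_{Nadir} = 0 ⇒ q_{Kora} = 51.5 − (1/3)q_{Nadir}.
Setting q_{Kora} = q_{Nadir} in the reaction function: q_{Kora} = 51.5 − (1/3)q_{Kora}, so q_{Kora} = 51.5 / (4/3) = 38.625.

38.625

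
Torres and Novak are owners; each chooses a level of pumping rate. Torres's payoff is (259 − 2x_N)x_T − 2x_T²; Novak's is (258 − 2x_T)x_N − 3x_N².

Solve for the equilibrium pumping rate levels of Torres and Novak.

51.9, 25.7

Expanding Torres's payoff: 259x_T − 2x_Nx_T − 2x_T².
∂π/∂x_T = 259 − 2x_N − 4x_T = 0, so x_T = 64.75 − 0.5x_N.
Likewise for Novak: x_N = 43 − (1/3)x_T.
Substituting the second reaction function into the first: x_T = 64.75 − 0.5(43 − (1/3)x_T), which gives (5/6)x_T = 43.25 ⇒ x_T = 51.9.
Then x_N = 43 − (1/3)·51.9 = 25.7.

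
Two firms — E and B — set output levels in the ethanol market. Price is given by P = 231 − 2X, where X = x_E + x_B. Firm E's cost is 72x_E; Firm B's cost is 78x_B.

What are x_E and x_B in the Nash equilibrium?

Firm E's profit: π = x_E(231 − 2(x_E + x_B)) − 72x_E.
∂π/∂x_E = 159 − 4x_E − 2x_B = 0, so x_E = 39.75 − 0.5x_B.
By the same steps for B: x_B = 38.25 − 0.5x_E.
Plugging x_B into E's best response: x_E = 39.75 − 0.5(38.25 − 0.5x_E) ⇒ 0.75x_E = 20.625, so x_E = 27.5.
Then x_B = 38.25 − 0.5·27.5 = 24.5.

27.5, 24.5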